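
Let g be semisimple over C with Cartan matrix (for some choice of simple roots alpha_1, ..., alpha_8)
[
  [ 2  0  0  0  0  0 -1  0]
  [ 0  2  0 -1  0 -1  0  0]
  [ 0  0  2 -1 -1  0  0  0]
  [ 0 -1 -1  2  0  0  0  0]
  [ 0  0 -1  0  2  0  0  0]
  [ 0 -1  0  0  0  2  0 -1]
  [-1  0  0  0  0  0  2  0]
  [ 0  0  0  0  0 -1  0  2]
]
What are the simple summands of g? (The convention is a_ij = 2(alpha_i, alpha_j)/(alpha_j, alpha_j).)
The diagram associated to this matrix has two connected components: the simple roots {alpha_1, alpha_7} form a chain of 2 nodes with single edges (A_2), and {alpha_2, alpha_3, alpha_4, alpha_5, alpha_6, alpha_8} form a chain of 6 nodes with single edges (A_6). A semisimple Lie algebra decomposes uniquely as the direct sum of simple ideals, one per connected component of its Dynkin diagram, so g ≅ A_2 ⊕ A_6 (dimension 8 + 48 = 56).

A_2 ⊕ A_6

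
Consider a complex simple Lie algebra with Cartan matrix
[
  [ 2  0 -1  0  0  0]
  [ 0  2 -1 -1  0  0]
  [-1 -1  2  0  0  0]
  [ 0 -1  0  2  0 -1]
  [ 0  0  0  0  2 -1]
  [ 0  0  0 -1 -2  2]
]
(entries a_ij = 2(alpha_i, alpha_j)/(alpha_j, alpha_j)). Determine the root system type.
The matrix has rank 6 with 2's on the diagonal. Reading the off-diagonal entries as Dynkin edges (a single edge where a_ij = a_ji = -1; a double or triple edge where a_ij * a_ji = 2 or 3), the diagram is a chain of 6 nodes with a double edge at one end; the terminal node there is the unique short simple root (B_6). One simple-root ordering that puts it in standard form is (alpha_1, alpha_3, alpha_2, alpha_4, alpha_6, alpha_5). So the algebra is type B_6, i.e. so(13).

type B_6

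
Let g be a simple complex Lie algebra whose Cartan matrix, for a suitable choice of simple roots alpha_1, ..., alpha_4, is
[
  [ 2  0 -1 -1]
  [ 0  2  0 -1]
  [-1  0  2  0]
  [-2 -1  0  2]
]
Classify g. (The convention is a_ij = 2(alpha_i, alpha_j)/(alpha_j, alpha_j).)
type F_4

The matrix has rank 4 with 2's on the diagonal. Reading the off-diagonal entries as Dynkin edges (a single edge where a_ij = a_ji = -1; a double or triple edge where a_ij * a_ji = 2 or 3), the diagram is a chain of 4 nodes with a double edge between the middle two (F_4). One simple-root ordering that puts it in standard form is (alpha_2, alpha_4, alpha_1, alpha_3). So the algebra is type F_4.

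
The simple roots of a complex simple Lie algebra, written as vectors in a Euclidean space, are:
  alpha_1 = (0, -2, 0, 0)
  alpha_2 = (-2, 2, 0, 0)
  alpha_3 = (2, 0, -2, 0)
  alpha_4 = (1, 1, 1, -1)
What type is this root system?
Compute the Cartan integers a_ij = 2(alpha_i, alpha_j)/(alpha_j, alpha_j); the resulting 4x4 Cartan matrix is
[[2, -1, 0, -1], [-2, 2, -1, 0], [0, -1, 2, 0], [-1, 0, 0, 2]].
The roots have two lengths (squared-length ratio 2:1); the short ones are alpha_{1,4}. The associated Dynkin diagram is a chain of 4 nodes with a double edge between the middle two (F_4), so the type is F_4.

F4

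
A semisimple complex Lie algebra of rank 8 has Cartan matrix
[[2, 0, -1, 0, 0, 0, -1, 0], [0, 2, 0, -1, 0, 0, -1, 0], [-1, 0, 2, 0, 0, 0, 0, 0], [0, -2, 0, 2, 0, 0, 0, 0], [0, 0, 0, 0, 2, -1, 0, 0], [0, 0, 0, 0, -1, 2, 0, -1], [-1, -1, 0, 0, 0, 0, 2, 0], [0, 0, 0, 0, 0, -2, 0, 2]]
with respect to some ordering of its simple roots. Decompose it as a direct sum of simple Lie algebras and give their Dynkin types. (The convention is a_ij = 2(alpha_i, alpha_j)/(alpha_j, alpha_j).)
type C_3 ⊕ type C_5

The diagram associated to this matrix has two connected components: the simple roots {alpha_5, alpha_6, alpha_8} form a chain of 3 nodes with a double edge at one end; the terminal node there is the unique long simple root (C_3), and {alpha_1, alpha_2, alpha_3, alpha_4, alpha_7} form a chain of 5 nodes with a double edge at one end; the terminal node there is the unique long simple root (C_5). A semisimple Lie algebra decomposes uniquely as the direct sum of simple ideals, one per connected component of its Dynkin diagram, so g ≅ C_3 ⊕ C_5 (dimension 21 + 55 = 76).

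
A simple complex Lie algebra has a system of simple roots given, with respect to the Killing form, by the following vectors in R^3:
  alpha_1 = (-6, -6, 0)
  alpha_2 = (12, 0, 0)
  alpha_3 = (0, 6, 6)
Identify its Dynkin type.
Compute the Cartan integers a_ij = 2(alpha_i, alpha_j)/(alpha_j, alpha_j); the resulting 3x3 Cartan matrix is
[[2, -1, -1], [-2, 2, 0], [-1, 0, 2]].
The roots have two lengths (squared-length ratio 2:1); the short ones are alpha_{1,3}. The associated Dynkin diagram is a chain of 3 nodes with a double edge at one end; the terminal node there is the unique long simple root (C_3), so the type is C_3 (the algebra sp(6)).

C_3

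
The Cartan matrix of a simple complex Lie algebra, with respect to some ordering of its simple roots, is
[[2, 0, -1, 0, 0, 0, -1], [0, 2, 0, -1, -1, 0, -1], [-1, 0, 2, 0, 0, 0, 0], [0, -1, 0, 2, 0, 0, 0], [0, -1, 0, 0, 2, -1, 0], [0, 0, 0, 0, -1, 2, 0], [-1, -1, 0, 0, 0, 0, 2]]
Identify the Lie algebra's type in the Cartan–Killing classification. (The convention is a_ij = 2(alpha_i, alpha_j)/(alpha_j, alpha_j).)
The matrix has rank 7 with 2's on the diagonal. Reading the off-diagonal entries as Dynkin edges (a single edge where a_ij = a_ji = -1; a double or triple edge where a_ij * a_ji = 2 or 3), the diagram is a chain of 6 nodes with one extra node attached to the third node from one end (E_7). One simple-root ordering that puts it in standard form is (alpha_6, alpha_4, alpha_5, alpha_2, alpha_7, alpha_1, alpha_3). So the algebra is type E_7.

E_7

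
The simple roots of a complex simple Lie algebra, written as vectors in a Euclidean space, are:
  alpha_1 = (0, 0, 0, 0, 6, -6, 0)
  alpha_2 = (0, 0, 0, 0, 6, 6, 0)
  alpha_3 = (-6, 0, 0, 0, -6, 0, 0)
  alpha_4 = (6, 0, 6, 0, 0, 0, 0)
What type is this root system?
Compute the Cartan integers a_ij = 2(alpha_i, alpha_j)/(alpha_j, alpha_j); the resulting 4x4 Cartan matrix is
[[2, 0, -1, 0], [0, 2, -1, 0], [-1, -1, 2, -1], [0, 0, -1, 2]].
All simple roots have the same length, so the diagram is simply laced. The associated Dynkin diagram is a chain of 2 nodes with a fork of two nodes at one end (D_4), so the type is D_4 (the algebra so(8)).

type D_4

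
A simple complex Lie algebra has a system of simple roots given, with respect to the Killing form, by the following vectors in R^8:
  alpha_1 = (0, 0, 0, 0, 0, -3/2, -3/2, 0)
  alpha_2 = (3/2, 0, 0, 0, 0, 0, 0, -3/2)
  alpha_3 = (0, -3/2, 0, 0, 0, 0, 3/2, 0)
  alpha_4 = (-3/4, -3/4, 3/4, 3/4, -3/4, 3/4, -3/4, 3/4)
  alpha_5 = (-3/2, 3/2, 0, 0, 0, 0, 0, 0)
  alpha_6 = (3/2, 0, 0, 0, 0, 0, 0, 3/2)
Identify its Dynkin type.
Compute the Cartan integers a_ij = 2(alpha_i, alpha_j)/(alpha_j, alpha_j); the resulting 6x6 Cartan matrix is
[[2, 0, -1, 0, 0, 0], [0, 2, 0, -1, -1, 0], [-1, 0, 2, 0, -1, 0], [0, -1, 0, 2, 0, 0], [0, -1, -1, 0, 2, -1], [0, 0, 0, 0, -1, 2]].
All simple roots have the same length, so the diagram is simply laced. The associated Dynkin diagram is a chain of 5 nodes with one extra node attached to the third node from one end (E_6), so the type is E_6.

E_6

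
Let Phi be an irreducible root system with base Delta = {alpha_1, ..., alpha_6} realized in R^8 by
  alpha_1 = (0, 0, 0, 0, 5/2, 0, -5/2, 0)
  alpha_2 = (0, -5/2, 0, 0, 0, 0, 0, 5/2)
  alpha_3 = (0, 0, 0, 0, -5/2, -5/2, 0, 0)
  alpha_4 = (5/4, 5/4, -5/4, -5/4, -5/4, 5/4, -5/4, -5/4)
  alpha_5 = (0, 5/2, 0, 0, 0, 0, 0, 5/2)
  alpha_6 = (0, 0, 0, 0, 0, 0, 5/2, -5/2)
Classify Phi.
Compute the Cartan integers a_ij = 2(alpha_i, alpha_j)/(alpha_j, alpha_j); the resulting 6x6 Cartan matrix is
[[2, 0, -1, 0, 0, -1], [0, 2, 0, -1, 0, -1], [-1, 0, 2, 0, 0, 0], [0, -1, 0, 2, 0, 0], [0, 0, 0, 0, 2, -1], [-1, -1, 0, 0, -1, 2]].
All simple roots have the same length, so the diagram is simply laced. The associated Dynkin diagram is a chain of 5 nodes with one extra node attached to the third node from one end (E_6), so the type is E_6.

type E_6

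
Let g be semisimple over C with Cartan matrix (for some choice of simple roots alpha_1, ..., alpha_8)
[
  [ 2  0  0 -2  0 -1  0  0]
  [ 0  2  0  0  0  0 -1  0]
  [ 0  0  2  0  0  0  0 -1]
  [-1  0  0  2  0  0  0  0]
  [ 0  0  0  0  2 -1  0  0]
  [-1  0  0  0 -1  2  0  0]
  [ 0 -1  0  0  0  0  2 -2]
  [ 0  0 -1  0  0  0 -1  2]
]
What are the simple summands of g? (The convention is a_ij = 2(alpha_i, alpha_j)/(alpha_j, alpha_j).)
The diagram associated to this matrix has two connected components: the simple roots {alpha_1, alpha_4, alpha_5, alpha_6} form a chain of 4 nodes with a double edge at one end; the terminal node there is the unique short simple root (B_4), and {alpha_2, alpha_3, alpha_7, alpha_8} form a chain of 4 nodes with a double edge between the middle two (F_4). A semisimple Lie algebra decomposes uniquely as the direct sum of simple ideals, one per connected component of its Dynkin diagram, so g ≅ B_4 ⊕ F_4 (dimension 36 + 52 = 88).

B_4 + F_4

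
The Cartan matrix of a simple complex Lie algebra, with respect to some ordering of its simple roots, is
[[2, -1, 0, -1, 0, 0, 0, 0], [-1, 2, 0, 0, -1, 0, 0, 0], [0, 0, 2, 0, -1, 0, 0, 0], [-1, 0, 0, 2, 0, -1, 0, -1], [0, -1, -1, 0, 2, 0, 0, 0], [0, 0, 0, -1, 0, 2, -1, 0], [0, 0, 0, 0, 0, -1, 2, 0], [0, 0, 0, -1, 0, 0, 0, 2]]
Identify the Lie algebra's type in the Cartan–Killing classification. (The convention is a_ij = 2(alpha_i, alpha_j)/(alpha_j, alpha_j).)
The matrix has rank 8 with 2's on the diagonal. Reading the off-diagonal entries as Dynkin edges (a single edge where a_ij = a_ji = -1; a double or triple edge where a_ij * a_ji = 2 or 3), the diagram is a chain of 7 nodes with one extra node attached to the third node from one end (E_8). One simple-root ordering that puts it in standard form is (alpha_7, alpha_8, alpha_6, alpha_4, alpha_1, alpha_2, alpha_5, alpha_3). So the algebra is type E_8.

type E_8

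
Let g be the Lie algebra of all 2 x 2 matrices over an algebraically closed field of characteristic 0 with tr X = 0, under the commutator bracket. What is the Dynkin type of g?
type A_1

This is sl(2), which has dimension 2^2 - 1 = 3 and rank 2 - 1 = 1 (a Cartan subalgebra is the diagonal traceless matrices). In the classification of classical Lie algebras, the special linear algebra sl(n+1) has type A_n; here n = 1, so the Dynkin diagram is a chain of 1 nodes with single edges (A_1). Hence the type is A_1.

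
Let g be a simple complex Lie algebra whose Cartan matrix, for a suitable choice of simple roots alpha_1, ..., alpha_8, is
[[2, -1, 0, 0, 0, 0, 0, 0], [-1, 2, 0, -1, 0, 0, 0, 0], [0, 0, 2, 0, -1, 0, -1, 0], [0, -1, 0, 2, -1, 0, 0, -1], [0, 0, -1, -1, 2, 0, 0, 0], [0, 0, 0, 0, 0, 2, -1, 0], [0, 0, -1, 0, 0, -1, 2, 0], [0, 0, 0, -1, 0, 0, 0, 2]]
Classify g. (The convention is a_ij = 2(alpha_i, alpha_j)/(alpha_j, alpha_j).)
E_8

The matrix has rank 8 with 2's on the diagonal. Reading the off-diagonal entries as Dynkin edges (a single edge where a_ij = a_ji = -1; a double or triple edge where a_ij * a_ji = 2 or 3), the diagram is a chain of 7 nodes with one extra node attached to the third node from one end (E_8). One simple-root ordering that puts it in standard form is (alpha_1, alpha_8, alpha_2, alpha_4, alpha_5, alpha_3, alpha_7, alpha_6). So the algebra is type E_8.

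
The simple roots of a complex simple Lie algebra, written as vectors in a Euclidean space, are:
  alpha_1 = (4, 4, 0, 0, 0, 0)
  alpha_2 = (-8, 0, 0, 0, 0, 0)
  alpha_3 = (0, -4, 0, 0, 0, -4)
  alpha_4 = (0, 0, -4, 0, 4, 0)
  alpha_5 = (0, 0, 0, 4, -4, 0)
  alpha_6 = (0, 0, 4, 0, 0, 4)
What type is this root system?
C6

Compute the Cartan integers a_ij = 2(alpha_i, alpha_j)/(alpha_j, alpha_j); the resulting 6x6 Cartan matrix is
[[2, -1, -1, 0, 0, 0], [-2, 2, 0, 0, 0, 0], [-1, 0, 2, 0, 0, -1], [0, 0, 0, 2, -1, -1], [0, 0, 0, -1, 2, 0], [0, 0, -1, -1, 0, 2]].
The roots have two lengths (squared-length ratio 2:1); the short ones are alpha_{1,3,4,5,6}. The associated Dynkin diagram is a chain of 6 nodes with a double edge at one end; the terminal node there is the unique long simple root (C_6), so the type is C_6 (the algebra sp(12)).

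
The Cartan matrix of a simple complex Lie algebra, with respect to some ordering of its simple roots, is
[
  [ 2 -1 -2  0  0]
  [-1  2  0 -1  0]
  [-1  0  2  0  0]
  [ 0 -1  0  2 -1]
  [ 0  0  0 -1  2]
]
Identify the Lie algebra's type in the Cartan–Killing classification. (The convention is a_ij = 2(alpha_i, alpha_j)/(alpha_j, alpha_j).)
B5

The matrix has rank 5 with 2's on the diagonal. Reading the off-diagonal entries as Dynkin edges (a single edge where a_ij = a_ji = -1; a double or triple edge where a_ij * a_ji = 2 or 3), the diagram is a chain of 5 nodes with a double edge at one end; the terminal node there is the unique short simple root (B_5). One simple-root ordering that puts it in standard form is (alpha_5, alpha_4, alpha_2, alpha_1, alpha_3). So the algebra is type B_5, i.e. so(11).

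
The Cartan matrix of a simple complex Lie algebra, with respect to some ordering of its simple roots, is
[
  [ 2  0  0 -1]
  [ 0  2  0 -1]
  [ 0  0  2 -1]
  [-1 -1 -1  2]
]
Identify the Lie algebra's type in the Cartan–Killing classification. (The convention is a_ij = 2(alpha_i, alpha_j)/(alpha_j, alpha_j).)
The matrix has rank 4 with 2's on the diagonal. Reading the off-diagonal entries as Dynkin edges (a single edge where a_ij = a_ji = -1; a double or triple edge where a_ij * a_ji = 2 or 3), the diagram is a chain of 2 nodes with a fork of two nodes at one end (D_4). One simple-root ordering that puts it in standard form is (alpha_3, alpha_4, alpha_1, alpha_2). So the algebra is type D_4, i.e. so(8).

type D_4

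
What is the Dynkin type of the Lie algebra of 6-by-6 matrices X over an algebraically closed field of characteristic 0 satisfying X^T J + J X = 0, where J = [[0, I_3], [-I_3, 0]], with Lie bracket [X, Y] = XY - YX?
This is sp(6), which has dimension 6(6+1)/2 = 21 and rank 6/2 = 3. In the classification of classical Lie algebras, the symplectic algebra sp(2n) has type C_n; here n = 3, so the Dynkin diagram is a chain of 3 nodes with a double edge at one end; the terminal node there is the unique long simple root (C_3). Hence the type is C_3.

C_3 (sp(6))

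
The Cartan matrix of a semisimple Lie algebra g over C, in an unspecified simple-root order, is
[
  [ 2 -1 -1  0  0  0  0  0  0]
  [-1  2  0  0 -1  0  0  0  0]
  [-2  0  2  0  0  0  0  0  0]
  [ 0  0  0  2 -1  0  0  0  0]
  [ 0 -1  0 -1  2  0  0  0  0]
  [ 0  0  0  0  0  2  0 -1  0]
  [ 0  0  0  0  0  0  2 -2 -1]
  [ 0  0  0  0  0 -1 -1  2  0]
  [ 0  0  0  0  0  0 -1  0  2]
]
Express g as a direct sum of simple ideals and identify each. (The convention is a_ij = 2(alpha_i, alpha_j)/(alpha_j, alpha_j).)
C5 ⊕ F4

The diagram associated to this matrix has two connected components: the simple roots {alpha_1, alpha_2, alpha_3, alpha_4, alpha_5} form a chain of 5 nodes with a double edge at one end; the terminal node there is the unique long simple root (C_5), and {alpha_6, alpha_7, alpha_8, alpha_9} form a chain of 4 nodes with a double edge between the middle two (F_4). A semisimple Lie algebra decomposes uniquely as the direct sum of simple ideals, one per connected component of its Dynkin diagram, so g ≅ C_5 ⊕ F_4 (dimension 55 + 52 = 107).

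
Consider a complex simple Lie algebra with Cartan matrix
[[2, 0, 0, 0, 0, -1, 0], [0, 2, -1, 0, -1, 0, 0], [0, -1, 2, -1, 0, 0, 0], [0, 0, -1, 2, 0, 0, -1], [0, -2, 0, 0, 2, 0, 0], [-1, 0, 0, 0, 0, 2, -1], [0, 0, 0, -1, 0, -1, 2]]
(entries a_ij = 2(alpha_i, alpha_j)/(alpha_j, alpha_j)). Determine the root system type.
The matrix has rank 7 with 2's on the diagonal. Reading the off-diagonal entries as Dynkin edges (a single edge where a_ij = a_ji = -1; a double or triple edge where a_ij * a_ji = 2 or 3), the diagram is a chain of 7 nodes with a double edge at one end; the terminal node there is the unique long simple root (C_7). One simple-root ordering that puts it in standard form is (alpha_1, alpha_6, alpha_7, alpha_4, alpha_3, alpha_2, alpha_5). So the algebra is type C_7, i.e. sp(14).

C7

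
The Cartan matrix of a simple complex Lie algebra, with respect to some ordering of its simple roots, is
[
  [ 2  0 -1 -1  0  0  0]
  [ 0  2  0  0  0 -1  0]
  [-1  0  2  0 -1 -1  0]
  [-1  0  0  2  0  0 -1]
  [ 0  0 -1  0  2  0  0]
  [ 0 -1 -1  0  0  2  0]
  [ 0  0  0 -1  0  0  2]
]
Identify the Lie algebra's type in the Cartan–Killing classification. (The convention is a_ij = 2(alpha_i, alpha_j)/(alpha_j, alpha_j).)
E7

The matrix has rank 7 with 2's on the diagonal. Reading the off-diagonal entries as Dynkin edges (a single edge where a_ij = a_ji = -1; a double or triple edge where a_ij * a_ji = 2 or 3), the diagram is a chain of 6 nodes with one extra node attached to the third node from one end (E_7). One simple-root ordering that puts it in standard form is (alpha_2, alpha_5, alpha_6, alpha_3, alpha_1, alpha_4, alpha_7). So the algebra is type E_7.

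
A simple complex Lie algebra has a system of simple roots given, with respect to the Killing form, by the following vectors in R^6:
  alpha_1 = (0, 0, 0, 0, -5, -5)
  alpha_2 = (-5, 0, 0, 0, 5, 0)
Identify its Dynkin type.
Compute the Cartan integers a_ij = 2(alpha_i, alpha_j)/(alpha_j, alpha_j); the resulting 2x2 Cartan matrix is
[[2, -1], [-1, 2]].
All simple roots have the same length, so the diagram is simply laced. The associated Dynkin diagram is a chain of 2 nodes with single edges (A_2), so the type is A_2 (the algebra sl(3)).

type A_2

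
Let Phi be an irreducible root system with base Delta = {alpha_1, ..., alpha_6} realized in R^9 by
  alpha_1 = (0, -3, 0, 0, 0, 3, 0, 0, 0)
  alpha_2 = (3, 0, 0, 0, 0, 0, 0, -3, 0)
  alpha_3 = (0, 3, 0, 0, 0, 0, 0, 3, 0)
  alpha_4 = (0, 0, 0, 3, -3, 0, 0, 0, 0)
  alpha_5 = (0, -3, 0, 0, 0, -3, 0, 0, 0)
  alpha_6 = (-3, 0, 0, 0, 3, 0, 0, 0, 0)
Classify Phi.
Compute the Cartan integers a_ij = 2(alpha_i, alpha_j)/(alpha_j, alpha_j); the resulting 6x6 Cartan matrix is
[[2, 0, -1, 0, 0, 0], [0, 2, -1, 0, 0, -1], [-1, -1, 2, 0, -1, 0], [0, 0, 0, 2, 0, -1], [0, 0, -1, 0, 2, 0], [0, -1, 0, -1, 0, 2]].
All simple roots have the same length, so the diagram is simply laced. The associated Dynkin diagram is a chain of 4 nodes with a fork of two nodes at one end (D_6), so the type is D_6 (the algebra so(12)).

D_6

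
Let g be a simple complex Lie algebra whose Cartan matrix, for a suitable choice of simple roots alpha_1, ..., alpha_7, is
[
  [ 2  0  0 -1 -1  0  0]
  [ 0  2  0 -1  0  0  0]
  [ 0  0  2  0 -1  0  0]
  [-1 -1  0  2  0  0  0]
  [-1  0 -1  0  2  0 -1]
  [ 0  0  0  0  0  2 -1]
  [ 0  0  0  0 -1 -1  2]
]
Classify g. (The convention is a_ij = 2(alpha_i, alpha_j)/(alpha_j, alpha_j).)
The matrix has rank 7 with 2's on the diagonal. Reading the off-diagonal entries as Dynkin edges (a single edge where a_ij = a_ji = -1; a double or triple edge where a_ij * a_ji = 2 or 3), the diagram is a chain of 6 nodes with one extra node attached to the third node from one end (E_7). One simple-root ordering that puts it in standard form is (alpha_6, alpha_3, alpha_7, alpha_5, alpha_1, alpha_4, alpha_2). So the algebra is type E_7.

E_7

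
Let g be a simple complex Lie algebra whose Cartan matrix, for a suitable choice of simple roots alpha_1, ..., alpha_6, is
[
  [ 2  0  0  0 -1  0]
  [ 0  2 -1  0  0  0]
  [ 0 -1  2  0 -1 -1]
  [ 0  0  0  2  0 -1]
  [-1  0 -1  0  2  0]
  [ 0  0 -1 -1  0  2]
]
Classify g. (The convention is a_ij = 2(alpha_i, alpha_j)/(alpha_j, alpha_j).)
The matrix has rank 6 with 2's on the diagonal. Reading the off-diagonal entries as Dynkin edges (a single edge where a_ij = a_ji = -1; a double or triple edge where a_ij * a_ji = 2 or 3), the diagram is a chain of 5 nodes with one extra node attached to the third node from one end (E_6). One simple-root ordering that puts it in standard form is (alpha_1, alpha_2, alpha_5, alpha_3, alpha_6, alpha_4). So the algebra is type E_6.

E_6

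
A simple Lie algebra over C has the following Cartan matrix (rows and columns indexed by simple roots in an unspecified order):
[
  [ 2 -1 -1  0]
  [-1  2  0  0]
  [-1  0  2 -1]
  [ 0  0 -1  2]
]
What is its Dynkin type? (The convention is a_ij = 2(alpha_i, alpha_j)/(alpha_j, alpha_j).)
The matrix has rank 4 with 2's on the diagonal. Reading the off-diagonal entries as Dynkin edges (a single edge where a_ij = a_ji = -1; a double or triple edge where a_ij * a_ji = 2 or 3), the diagram is a chain of 4 nodes with single edges (A_4). One simple-root ordering that puts it in standard form is (alpha_4, alpha_3, alpha_1, alpha_2). So the algebra is type A_4, i.e. sl(5).

A_4 (sl(5))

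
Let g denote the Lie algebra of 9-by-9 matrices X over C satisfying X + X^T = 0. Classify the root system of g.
This is so(9) with 9 odd, which has dimension 9(9-1)/2 = 36 and rank (9-1)/2 = 4. In the classification of classical Lie algebras, the orthogonal algebra so(2n+1) in an odd number of variables has type B_n; here n = 4, so the Dynkin diagram is a chain of 4 nodes with a double edge at one end; the terminal node there is the unique short simple root (B_4). Hence the type is B_4.

type B_4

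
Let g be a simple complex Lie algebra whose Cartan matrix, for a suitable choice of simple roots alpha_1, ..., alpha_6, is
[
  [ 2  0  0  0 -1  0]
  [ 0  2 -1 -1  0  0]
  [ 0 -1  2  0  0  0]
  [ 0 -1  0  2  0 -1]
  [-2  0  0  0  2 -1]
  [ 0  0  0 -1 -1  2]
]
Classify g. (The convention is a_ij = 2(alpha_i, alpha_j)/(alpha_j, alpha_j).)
B_6

The matrix has rank 6 with 2's on the diagonal. Reading the off-diagonal entries as Dynkin edges (a single edge where a_ij = a_ji = -1; a double or triple edge where a_ij * a_ji = 2 or 3), the diagram is a chain of 6 nodes with a double edge at one end; the terminal node there is the unique short simple root (B_6). One simple-root ordering that puts it in standard form is (alpha_3, alpha_2, alpha_4, alpha_6, alpha_5, alpha_1). So the algebra is type B_6, i.e. so(13).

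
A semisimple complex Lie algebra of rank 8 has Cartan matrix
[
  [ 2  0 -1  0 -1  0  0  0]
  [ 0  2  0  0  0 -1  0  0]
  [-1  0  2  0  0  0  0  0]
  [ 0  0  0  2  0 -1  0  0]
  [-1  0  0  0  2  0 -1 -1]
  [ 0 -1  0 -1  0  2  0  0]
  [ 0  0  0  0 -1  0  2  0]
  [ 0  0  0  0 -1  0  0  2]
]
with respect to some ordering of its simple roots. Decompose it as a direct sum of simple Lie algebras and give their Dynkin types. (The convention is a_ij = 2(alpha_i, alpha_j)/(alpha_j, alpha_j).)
type A_3 ⊕ type D_5

The diagram associated to this matrix has two connected components: the simple roots {alpha_2, alpha_4, alpha_6} form a chain of 3 nodes with single edges (A_3), and {alpha_1, alpha_3, alpha_5, alpha_7, alpha_8} form a chain of 3 nodes with a fork of two nodes at one end (D_5). A semisimple Lie algebra decomposes uniquely as the direct sum of simple ideals, one per connected component of its Dynkin diagram, so g ≅ A_3 ⊕ D_5 (dimension 15 + 45 = 60).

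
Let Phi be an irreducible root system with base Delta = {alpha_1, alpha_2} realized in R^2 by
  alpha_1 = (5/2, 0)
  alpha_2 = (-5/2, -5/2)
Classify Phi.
B_2 (so(5))

Compute the Cartan integers a_ij = 2(alpha_i, alpha_j)/(alpha_j, alpha_j); the resulting 2x2 Cartan matrix is
[[2, -1], [-2, 2]].
The roots have two lengths (squared-length ratio 2:1); the short ones are alpha_{1}. The associated Dynkin diagram is a chain of 2 nodes with a double edge at one end; the terminal node there is the unique short simple root (B_2), so the type is B_2 (the algebra so(5)).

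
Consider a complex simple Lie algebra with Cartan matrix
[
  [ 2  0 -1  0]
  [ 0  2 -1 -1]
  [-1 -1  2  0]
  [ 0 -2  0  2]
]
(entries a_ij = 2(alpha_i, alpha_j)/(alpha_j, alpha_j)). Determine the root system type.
The matrix has rank 4 with 2's on the diagonal. Reading the off-diagonal entries as Dynkin edges (a single edge where a_ij = a_ji = -1; a double or triple edge where a_ij * a_ji = 2 or 3), the diagram is a chain of 4 nodes with a double edge at one end; the terminal node there is the unique long simple root (C_4). One simple-root ordering that puts it in standard form is (alpha_1, alpha_3, alpha_2, alpha_4). So the algebra is type C_4, i.e. sp(8).

C4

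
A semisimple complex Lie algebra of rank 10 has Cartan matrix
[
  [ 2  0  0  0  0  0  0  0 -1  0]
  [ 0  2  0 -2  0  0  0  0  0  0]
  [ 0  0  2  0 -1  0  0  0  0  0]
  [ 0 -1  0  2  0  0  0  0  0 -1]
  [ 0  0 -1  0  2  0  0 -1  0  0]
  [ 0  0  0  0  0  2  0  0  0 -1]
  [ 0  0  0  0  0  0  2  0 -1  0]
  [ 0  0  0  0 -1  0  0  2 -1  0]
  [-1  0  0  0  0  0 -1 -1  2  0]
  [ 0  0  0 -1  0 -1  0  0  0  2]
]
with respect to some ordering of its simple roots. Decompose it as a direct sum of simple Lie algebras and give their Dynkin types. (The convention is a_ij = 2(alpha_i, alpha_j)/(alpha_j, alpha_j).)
The diagram associated to this matrix has two connected components: the simple roots {alpha_2, alpha_4, alpha_6, alpha_10} form a chain of 4 nodes with a double edge at one end; the terminal node there is the unique long simple root (C_4), and {alpha_1, alpha_3, alpha_5, alpha_7, alpha_8, alpha_9} form a chain of 4 nodes with a fork of two nodes at one end (D_6). A semisimple Lie algebra decomposes uniquely as the direct sum of simple ideals, one per connected component of its Dynkin diagram, so g ≅ C_4 ⊕ D_6 (dimension 36 + 66 = 102).

C_4 ⊕ D_6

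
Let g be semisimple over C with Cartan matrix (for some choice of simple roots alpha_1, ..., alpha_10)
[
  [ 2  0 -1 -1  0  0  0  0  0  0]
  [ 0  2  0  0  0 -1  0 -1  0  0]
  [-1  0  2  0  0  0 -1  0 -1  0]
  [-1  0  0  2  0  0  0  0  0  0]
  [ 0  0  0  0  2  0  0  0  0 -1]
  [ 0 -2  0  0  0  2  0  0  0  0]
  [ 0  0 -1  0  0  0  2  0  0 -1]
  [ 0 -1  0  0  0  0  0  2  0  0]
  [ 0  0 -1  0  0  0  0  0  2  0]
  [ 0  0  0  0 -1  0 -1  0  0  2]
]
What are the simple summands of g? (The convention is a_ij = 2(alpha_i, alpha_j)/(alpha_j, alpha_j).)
type C_3 ⊕ type E_7

The diagram associated to this matrix has two connected components: the simple roots {alpha_2, alpha_6, alpha_8} form a chain of 3 nodes with a double edge at one end; the terminal node there is the unique long simple root (C_3), and {alpha_1, alpha_3, alpha_4, alpha_5, alpha_7, alpha_9, alpha_10} form a chain of 6 nodes with one extra node attached to the third node from one end (E_7). A semisimple Lie algebra decomposes uniquely as the direct sum of simple ideals, one per connected component of its Dynkin diagram, so g ≅ C_3 ⊕ E_7 (dimension 21 + 133 = 154).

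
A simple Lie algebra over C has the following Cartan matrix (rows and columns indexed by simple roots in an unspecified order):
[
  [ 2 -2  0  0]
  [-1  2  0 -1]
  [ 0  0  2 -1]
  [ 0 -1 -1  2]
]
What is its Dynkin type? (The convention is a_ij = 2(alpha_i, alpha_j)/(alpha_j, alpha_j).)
The matrix has rank 4 with 2's on the diagonal. Reading the off-diagonal entries as Dynkin edges (a single edge where a_ij = a_ji = -1; a double or triple edge where a_ij * a_ji = 2 or 3), the diagram is a chain of 4 nodes with a double edge at one end; the terminal node there is the unique long simple root (C_4). One simple-root ordering that puts it in standard form is (alpha_3, alpha_4, alpha_2, alpha_1). So the algebra is type C_4, i.e. sp(8).

type C_4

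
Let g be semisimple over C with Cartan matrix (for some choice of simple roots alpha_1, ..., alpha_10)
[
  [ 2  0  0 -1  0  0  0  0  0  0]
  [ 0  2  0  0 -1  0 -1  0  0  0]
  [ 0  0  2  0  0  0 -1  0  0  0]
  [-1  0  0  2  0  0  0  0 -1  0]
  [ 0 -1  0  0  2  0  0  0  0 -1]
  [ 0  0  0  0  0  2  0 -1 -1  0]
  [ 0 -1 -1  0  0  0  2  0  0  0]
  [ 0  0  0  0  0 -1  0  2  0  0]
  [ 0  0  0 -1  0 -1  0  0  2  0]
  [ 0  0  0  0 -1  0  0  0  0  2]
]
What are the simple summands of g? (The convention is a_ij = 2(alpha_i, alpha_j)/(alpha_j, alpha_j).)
The diagram associated to this matrix has two connected components: the simple roots {alpha_2, alpha_3, alpha_5, alpha_7, alpha_10} form a chain of 5 nodes with single edges (A_5), and {alpha_1, alpha_4, alpha_6, alpha_8, alpha_9} form a chain of 5 nodes with single edges (A_5). A semisimple Lie algebra decomposes uniquely as the direct sum of simple ideals, one per connected component of its Dynkin diagram, so g ≅ A_5 ⊕ A_5 (dimension 35 + 35 = 70).

A_5 (sl(6)) + A_5 (sl(6))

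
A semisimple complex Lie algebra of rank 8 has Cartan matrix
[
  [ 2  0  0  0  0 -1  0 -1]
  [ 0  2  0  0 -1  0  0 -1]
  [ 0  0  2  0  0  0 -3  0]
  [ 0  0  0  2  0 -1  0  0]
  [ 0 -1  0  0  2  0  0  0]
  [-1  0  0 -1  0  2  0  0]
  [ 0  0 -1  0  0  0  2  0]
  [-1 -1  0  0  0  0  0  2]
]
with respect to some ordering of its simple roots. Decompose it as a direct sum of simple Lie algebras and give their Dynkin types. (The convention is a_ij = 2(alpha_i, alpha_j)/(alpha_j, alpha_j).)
The diagram associated to this matrix has two connected components: the simple roots {alpha_1, alpha_2, alpha_4, alpha_5, alpha_6, alpha_8} form a chain of 6 nodes with single edges (A_6), and {alpha_3, alpha_7} form two nodes joined by a triple edge (G_2). A semisimple Lie algebra decomposes uniquely as the direct sum of simple ideals, one per connected component of its Dynkin diagram, so g ≅ A_6 ⊕ G_2 (dimension 48 + 14 = 62).

type A_6 + type G_2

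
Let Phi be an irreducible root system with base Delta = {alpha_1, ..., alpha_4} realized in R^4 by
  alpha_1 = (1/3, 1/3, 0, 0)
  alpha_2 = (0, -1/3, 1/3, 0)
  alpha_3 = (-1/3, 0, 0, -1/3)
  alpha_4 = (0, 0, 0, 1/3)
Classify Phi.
type B_4

Compute the Cartan integers a_ij = 2(alpha_i, alpha_j)/(alpha_j, alpha_j); the resulting 4x4 Cartan matrix is
[[2, -1, -1, 0], [-1, 2, 0, 0], [-1, 0, 2, -2], [0, 0, -1, 2]].
The roots have two lengths (squared-length ratio 2:1); the short ones are alpha_{4}. The associated Dynkin diagram is a chain of 4 nodes with a double edge at one end; the terminal node there is the unique short simple root (B_4), so the type is B_4 (the algebra so(9)).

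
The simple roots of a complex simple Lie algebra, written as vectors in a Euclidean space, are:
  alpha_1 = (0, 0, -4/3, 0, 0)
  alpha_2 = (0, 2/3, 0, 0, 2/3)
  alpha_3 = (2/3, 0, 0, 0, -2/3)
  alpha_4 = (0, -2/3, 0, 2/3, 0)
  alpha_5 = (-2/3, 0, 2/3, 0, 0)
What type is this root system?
Compute the Cartan integers a_ij = 2(alpha_i, alpha_j)/(alpha_j, alpha_j); the resulting 5x5 Cartan matrix is
[[2, 0, 0, 0, -2], [0, 2, -1, -1, 0], [0, -1, 2, 0, -1], [0, -1, 0, 2, 0], [-1, 0, -1, 0, 2]].
The roots have two lengths (squared-length ratio 2:1); the short ones are alpha_{2,3,4,5}. The associated Dynkin diagram is a chain of 5 nodes with a double edge at one end; the terminal node there is the unique long simple root (C_5), so the type is C_5 (the algebra sp(10)).

C_5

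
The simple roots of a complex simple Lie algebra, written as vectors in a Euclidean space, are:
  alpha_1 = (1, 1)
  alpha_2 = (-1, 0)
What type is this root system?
Compute the Cartan integers a_ij = 2(alpha_i, alpha_j)/(alpha_j, alpha_j); the resulting 2x2 Cartan matrix is
[[2, -2], [-1, 2]].
The roots have two lengths (squared-length ratio 2:1); the short ones are alpha_{2}. The associated Dynkin diagram is a chain of 2 nodes with a double edge at one end; the terminal node there is the unique short simple root (B_2), so the type is B_2 (the algebra so(5)).

type B_2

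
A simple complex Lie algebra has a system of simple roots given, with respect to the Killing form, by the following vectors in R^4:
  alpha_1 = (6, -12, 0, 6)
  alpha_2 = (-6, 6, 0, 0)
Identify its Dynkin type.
Compute the Cartan integers a_ij = 2(alpha_i, alpha_j)/(alpha_j, alpha_j); the resulting 2x2 Cartan matrix is
[[2, -3], [-1, 2]].
The roots have two lengths (squared-length ratio 3:1); the short ones are alpha_{2}. The associated Dynkin diagram is two nodes joined by a triple edge (G_2), so the type is G_2.

G2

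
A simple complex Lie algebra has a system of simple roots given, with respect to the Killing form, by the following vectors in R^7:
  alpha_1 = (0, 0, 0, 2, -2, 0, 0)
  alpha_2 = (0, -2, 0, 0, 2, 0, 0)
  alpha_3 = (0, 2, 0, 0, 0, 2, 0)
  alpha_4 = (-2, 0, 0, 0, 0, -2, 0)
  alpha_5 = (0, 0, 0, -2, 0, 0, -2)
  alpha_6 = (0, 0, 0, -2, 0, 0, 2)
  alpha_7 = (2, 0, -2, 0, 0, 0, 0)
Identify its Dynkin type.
D7

Compute the Cartan integers a_ij = 2(alpha_i, alpha_j)/(alpha_j, alpha_j); the resulting 7x7 Cartan matrix is
[[2, -1, 0, 0, -1, -1, 0], [-1, 2, -1, 0, 0, 0, 0], [0, -1, 2, -1, 0, 0, 0], [0, 0, -1, 2, 0, 0, -1], [-1, 0, 0, 0, 2, 0, 0], [-1, 0, 0, 0, 0, 2, 0], [0, 0, 0, -1, 0, 0, 2]].
All simple roots have the same length, so the diagram is simply laced. The associated Dynkin diagram is a chain of 5 nodes with a fork of two nodes at one end (D_7), so the type is D_7 (the algebra so(14)).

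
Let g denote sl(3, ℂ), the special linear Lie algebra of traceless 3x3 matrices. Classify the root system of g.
This is sl(3), which has dimension 3^2 - 1 = 8 and rank 3 - 1 = 2 (a Cartan subalgebra is the diagonal traceless matrices). In the classification of classical Lie algebras, the special linear algebra sl(n+1) has type A_n; here n = 2, so the Dynkin diagram is a chain of 2 nodes with single edges (A_2). Hence the type is A_2.

A2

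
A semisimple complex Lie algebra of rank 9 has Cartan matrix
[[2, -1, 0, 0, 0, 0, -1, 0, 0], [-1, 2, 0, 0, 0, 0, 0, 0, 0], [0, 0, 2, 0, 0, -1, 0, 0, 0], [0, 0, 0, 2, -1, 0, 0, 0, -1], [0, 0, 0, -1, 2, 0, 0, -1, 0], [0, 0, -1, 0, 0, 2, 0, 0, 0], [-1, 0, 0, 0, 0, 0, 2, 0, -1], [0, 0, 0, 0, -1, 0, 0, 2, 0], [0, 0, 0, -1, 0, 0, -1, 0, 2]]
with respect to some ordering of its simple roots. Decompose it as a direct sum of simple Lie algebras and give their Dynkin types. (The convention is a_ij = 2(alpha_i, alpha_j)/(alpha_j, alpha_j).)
The diagram associated to this matrix has two connected components: the simple roots {alpha_3, alpha_6} form a chain of 2 nodes with single edges (A_2), and {alpha_1, alpha_2, alpha_4, alpha_5, alpha_7, alpha_8, alpha_9} form a chain of 7 nodes with single edges (A_7). A semisimple Lie algebra decomposes uniquely as the direct sum of simple ideals, one per connected component of its Dynkin diagram, so g ≅ A_2 ⊕ A_7 (dimension 8 + 63 = 71).

type A_2 ⊕ type A_7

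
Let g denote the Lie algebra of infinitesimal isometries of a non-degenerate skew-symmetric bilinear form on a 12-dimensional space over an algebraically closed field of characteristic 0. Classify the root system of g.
This is sp(12), which has dimension 12(12+1)/2 = 78 and rank 12/2 = 6. In the classification of classical Lie algebras, the symplectic algebra sp(2n) has type C_n; here n = 6, so the Dynkin diagram is a chain of 6 nodes with a double edge at one end; the terminal node there is the unique long simple root (C_6). Hence the type is C_6.

C6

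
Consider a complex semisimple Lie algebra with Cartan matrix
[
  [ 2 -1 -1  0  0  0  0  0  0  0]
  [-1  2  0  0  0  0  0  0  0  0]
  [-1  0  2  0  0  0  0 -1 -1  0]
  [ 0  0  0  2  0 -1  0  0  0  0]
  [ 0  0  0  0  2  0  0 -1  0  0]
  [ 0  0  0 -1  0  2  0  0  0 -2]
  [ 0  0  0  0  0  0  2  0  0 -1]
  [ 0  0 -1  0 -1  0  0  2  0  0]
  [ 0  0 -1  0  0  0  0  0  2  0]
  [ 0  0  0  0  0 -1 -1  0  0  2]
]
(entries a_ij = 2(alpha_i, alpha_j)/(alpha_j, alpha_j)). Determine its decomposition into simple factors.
The diagram associated to this matrix has two connected components: the simple roots {alpha_1, alpha_2, alpha_3, alpha_5, alpha_8, alpha_9} form a chain of 5 nodes with one extra node attached to the third node from one end (E_6), and {alpha_4, alpha_6, alpha_7, alpha_10} form a chain of 4 nodes with a double edge between the middle two (F_4). A semisimple Lie algebra decomposes uniquely as the direct sum of simple ideals, one per connected component of its Dynkin diagram, so g ≅ E_6 ⊕ F_4 (dimension 78 + 52 = 130).

E_6 ⊕ F_4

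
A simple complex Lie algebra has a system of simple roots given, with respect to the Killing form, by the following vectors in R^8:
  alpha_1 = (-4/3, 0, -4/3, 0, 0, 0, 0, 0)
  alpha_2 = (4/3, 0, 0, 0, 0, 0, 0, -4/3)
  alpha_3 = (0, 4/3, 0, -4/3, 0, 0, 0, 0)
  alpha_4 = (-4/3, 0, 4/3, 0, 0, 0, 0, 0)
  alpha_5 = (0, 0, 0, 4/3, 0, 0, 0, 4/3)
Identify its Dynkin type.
Compute the Cartan integers a_ij = 2(alpha_i, alpha_j)/(alpha_j, alpha_j); the resulting 5x5 Cartan matrix is
[[2, -1, 0, 0, 0], [-1, 2, 0, -1, -1], [0, 0, 2, 0, -1], [0, -1, 0, 2, 0], [0, -1, -1, 0, 2]].
All simple roots have the same length, so the diagram is simply laced. The associated Dynkin diagram is a chain of 3 nodes with a fork of two nodes at one end (D_5), so the type is D_5 (the algebra so(10)).

D_5 (so(10))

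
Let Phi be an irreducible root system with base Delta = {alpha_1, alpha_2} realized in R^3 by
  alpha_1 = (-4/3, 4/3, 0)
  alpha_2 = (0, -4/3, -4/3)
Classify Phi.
Compute the Cartan integers a_ij = 2(alpha_i, alpha_j)/(alpha_j, alpha_j); the resulting 2x2 Cartan matrix is
[[2, -1], [-1, 2]].
All simple roots have the same length, so the diagram is simply laced. The associated Dynkin diagram is a chain of 2 nodes with single edges (A_2), so the type is A_2 (the algebra sl(3)).

A_2 (sl(3))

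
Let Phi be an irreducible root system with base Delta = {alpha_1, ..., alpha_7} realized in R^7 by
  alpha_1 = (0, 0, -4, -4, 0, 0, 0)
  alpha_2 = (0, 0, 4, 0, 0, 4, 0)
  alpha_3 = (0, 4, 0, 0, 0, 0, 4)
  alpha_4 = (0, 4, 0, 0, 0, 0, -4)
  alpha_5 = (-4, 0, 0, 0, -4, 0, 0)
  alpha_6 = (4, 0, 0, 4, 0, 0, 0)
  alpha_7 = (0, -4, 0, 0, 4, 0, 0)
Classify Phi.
D7

Compute the Cartan integers a_ij = 2(alpha_i, alpha_j)/(alpha_j, alpha_j); the resulting 7x7 Cartan matrix is
[[2, -1, 0, 0, 0, -1, 0], [-1, 2, 0, 0, 0, 0, 0], [0, 0, 2, 0, 0, 0, -1], [0, 0, 0, 2, 0, 0, -1], [0, 0, 0, 0, 2, -1, -1], [-1, 0, 0, 0, -1, 2, 0], [0, 0, -1, -1, -1, 0, 2]].
All simple roots have the same length, so the diagram is simply laced. The associated Dynkin diagram is a chain of 5 nodes with a fork of two nodes at one end (D_7), so the type is D_7 (the algebra so(14)).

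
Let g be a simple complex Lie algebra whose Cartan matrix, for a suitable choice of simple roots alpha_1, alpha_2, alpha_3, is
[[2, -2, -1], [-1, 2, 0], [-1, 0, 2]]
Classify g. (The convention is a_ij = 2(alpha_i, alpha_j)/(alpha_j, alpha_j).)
The matrix has rank 3 with 2's on the diagonal. Reading the off-diagonal entries as Dynkin edges (a single edge where a_ij = a_ji = -1; a double or triple edge where a_ij * a_ji = 2 or 3), the diagram is a chain of 3 nodes with a double edge at one end; the terminal node there is the unique short simple root (B_3). One simple-root ordering that puts it in standard form is (alpha_3, alpha_1, alpha_2). So the algebra is type B_3, i.e. so(7).

B_3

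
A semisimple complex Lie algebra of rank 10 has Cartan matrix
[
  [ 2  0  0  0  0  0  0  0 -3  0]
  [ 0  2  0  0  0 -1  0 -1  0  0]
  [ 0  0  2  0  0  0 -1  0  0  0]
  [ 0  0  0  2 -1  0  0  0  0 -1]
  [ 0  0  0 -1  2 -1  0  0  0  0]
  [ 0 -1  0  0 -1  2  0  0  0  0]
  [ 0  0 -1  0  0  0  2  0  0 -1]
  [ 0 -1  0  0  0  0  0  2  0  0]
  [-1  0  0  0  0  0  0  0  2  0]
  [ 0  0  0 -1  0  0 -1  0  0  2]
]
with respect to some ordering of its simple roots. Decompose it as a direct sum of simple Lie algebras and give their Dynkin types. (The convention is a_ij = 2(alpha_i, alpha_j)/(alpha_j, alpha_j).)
The diagram associated to this matrix has two connected components: the simple roots {alpha_2, alpha_3, alpha_4, alpha_5, alpha_6, alpha_7, alpha_8, alpha_10} form a chain of 8 nodes with single edges (A_8), and {alpha_1, alpha_9} form two nodes joined by a triple edge (G_2). A semisimple Lie algebra decomposes uniquely as the direct sum of simple ideals, one per connected component of its Dynkin diagram, so g ≅ A_8 ⊕ G_2 (dimension 80 + 14 = 94).

A_8 + G_2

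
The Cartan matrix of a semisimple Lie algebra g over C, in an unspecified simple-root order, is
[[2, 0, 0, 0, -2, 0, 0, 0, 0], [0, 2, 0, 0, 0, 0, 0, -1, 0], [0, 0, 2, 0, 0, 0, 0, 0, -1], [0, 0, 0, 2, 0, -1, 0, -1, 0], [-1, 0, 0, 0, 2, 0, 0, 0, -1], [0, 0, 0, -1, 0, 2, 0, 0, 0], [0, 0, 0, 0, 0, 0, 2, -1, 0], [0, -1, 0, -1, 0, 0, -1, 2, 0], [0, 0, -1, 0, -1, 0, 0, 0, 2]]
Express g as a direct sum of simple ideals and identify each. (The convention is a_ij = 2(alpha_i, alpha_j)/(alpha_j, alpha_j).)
C_4 (sp(8)) ⊕ D_5 (so(10))

The diagram associated to this matrix has two connected components: the simple roots {alpha_1, alpha_3, alpha_5, alpha_9} form a chain of 4 nodes with a double edge at one end; the terminal node there is the unique long simple root (C_4), and {alpha_2, alpha_4, alpha_6, alpha_7, alpha_8} form a chain of 3 nodes with a fork of two nodes at one end (D_5). A semisimple Lie algebra decomposes uniquely as the direct sum of simple ideals, one per connected component of its Dynkin diagram, so g ≅ C_4 ⊕ D_5 (dimension 36 + 45 = 81).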